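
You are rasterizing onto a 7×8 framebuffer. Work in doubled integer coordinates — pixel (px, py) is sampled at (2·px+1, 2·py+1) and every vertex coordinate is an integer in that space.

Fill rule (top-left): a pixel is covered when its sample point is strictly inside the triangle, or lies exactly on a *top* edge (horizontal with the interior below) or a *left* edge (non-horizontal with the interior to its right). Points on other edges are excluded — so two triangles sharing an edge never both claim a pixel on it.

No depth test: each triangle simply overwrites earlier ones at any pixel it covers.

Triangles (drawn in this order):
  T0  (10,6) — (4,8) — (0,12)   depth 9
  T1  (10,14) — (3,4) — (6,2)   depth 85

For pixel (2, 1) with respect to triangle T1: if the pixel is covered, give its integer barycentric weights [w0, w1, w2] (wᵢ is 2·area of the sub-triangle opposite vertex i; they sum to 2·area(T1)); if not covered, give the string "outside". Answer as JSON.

T0:
  2·area = 16  (B↔C swapped to make it positive)
  edge (10, 6)→(0, 12): d=(-10,6) right/bottom  bias=-1
  edge (0, 12)→(4, 8): d=(4,-4) top-left  bias=+0
  edge (4, 8)→(10, 6): d=(6,-2) top-left  bias=+0
    (5,0)@(11, 1): e=[44,0,-28] → .  [on edge]
    (4,1)@(9, 3): e=[36,0,-20] → .  [on edge]
    (3,2)@(7, 5): e=[28,0,-12] → .  [on edge]
    (6,2)@(13, 5): e=[-8,24,0] → .  [on edge]
    (2,3)@(5, 7): e=[20,0,-4] → .  [on edge]
    (3,3)@(7, 7): e=[8,8,0] → X  [on edge]
    (4,3)@(9, 7): e=[-4,16,4] → .
    (0,4)@(1, 9): e=[24,-8,0] → .  [on edge]
    (1,4)@(3, 9): e=[12,0,4] → X  [on edge]
    (2,4)@(5, 9): e=[0,8,8] → .  [on edge]
    (3,4)@(7, 9): e=[-12,16,12] → .
    (0,5)@(1, 11): e=[4,0,12] → X  [on edge]
  covered (3 px):
    . . . . . . .
    . . . . . . .
    . . . . . . .
    . . . X . . .
    . X . . . . .
    X . . . . . .
    . . . . . . .
    . . . . . . .
T1:
  2·area = 44
  edge (10, 14)→(3, 4): d=(-7,-10) top-left  bias=+0
  edge (3, 4)→(6, 2): d=(3,-2) top-left  bias=+0
  edge (6, 2)→(10, 14): d=(4,12) right/bottom  bias=-1
    (2,1)@(5, 3): e=[27,1,16] → X
    (3,1)@(7, 3): e=[47,5,-8] → .
    (2,2)@(5, 5): e=[13,7,24] → X
    (3,2)@(7, 5): e=[33,11,0] → .  [on edge]
    (2,3)@(5, 7): e=[-1,13,32] → .
    (3,3)@(7, 7): e=[19,17,8] → X
    (4,3)@(9, 7): e=[39,21,-16] → .
    (3,4)@(7, 9): e=[5,23,16] → X
    (4,4)@(9, 9): e=[25,27,-8] → .
    (3,5)@(7, 11): e=[-9,29,24] → .
    (4,5)@(9, 11): e=[11,33,0] → .  [on edge]
  covered (4 px):
    . . . . . . .
    . . X . . . .
    . . X . . . .
    . . . X . . .
    . . . X . . .
    . . . . . . .
    . . . . . . .
    . . . . . . .

Answer: [1,16,27]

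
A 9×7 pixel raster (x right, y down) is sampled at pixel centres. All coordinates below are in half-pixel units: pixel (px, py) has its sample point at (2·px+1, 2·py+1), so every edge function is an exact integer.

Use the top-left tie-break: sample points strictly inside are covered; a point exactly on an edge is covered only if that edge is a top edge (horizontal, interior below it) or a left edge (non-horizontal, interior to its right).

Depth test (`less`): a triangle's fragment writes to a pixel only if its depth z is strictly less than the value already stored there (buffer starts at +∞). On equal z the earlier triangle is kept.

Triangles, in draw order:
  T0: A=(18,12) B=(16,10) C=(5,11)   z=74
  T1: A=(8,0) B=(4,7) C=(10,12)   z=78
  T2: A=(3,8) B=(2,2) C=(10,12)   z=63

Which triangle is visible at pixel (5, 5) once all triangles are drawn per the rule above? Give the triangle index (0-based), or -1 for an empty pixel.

T0:
  2·area = 24  (B↔C swapped to make it positive)
  edge (18, 12)→(5, 11): d=(-13,-1) top-left  bias=+0
  edge (5, 11)→(16, 10): d=(11,-1) top-left  bias=+0
  edge (16, 10)→(18, 12): d=(2,2) right/bottom  bias=-1
    (3,0)@(7, 1): e=[132,-108,0] → .  [on edge]
    (4,1)@(9, 3): e=[108,-84,0] → .  [on edge]
    (5,2)@(11, 5): e=[84,-60,0] → .  [on edge]
    (6,3)@(13, 7): e=[60,-36,0] → .  [on edge]
    (7,4)@(15, 9): e=[36,-12,0] → .  [on edge]
    (2,5)@(5, 11): e=[0,0,24] → X  [on edge]
    (3,5)@(7, 11): e=[2,2,20] → X
    (4,5)@(9, 11): e=[4,4,16] → X
    (5,5)@(11, 11): e=[6,6,12] → X
    (6,5)@(13, 11): e=[8,8,8] → X
    (7,5)@(15, 11): e=[10,10,4] → X
    (8,5)@(17, 11): e=[12,12,0] → .  [on edge]
  covered (6 px):
    . . . . . . . . .
    . . . . . . . . .
    . . . . . . . . .
    . . . . . . . . .
    . . . . . . . . .
    . . X X X X X X .
    . . . . . . . . .
T1:
  2·area = 62  (B↔C swapped to make it positive)
  edge (8, 0)→(10, 12): d=(2,12) right/bottom  bias=-1
  edge (10, 12)→(4, 7): d=(-6,-5) top-left  bias=+0
  edge (4, 7)→(8, 0): d=(4,-7) top-left  bias=+0
    (3,1)@(7, 3): e=[18,39,5] → X
    (4,1)@(9, 3): e=[-6,49,19] → .
    (3,2)@(7, 5): e=[22,27,13] → X
    (4,2)@(9, 5): e=[-2,37,27] → .
    (2,3)@(5, 7): e=[50,5,7] → X
    (4,3)@(9, 7): e=[2,25,35] → X
    (5,3)@(11, 7): e=[-22,35,49] → .
    (2,4)@(5, 9): e=[54,-7,15] → .
    (3,4)@(7, 9): e=[30,3,29] → X
    (5,4)@(11, 9): e=[-18,23,57] → .
    (3,5)@(7, 11): e=[34,-9,37] → .
    (4,5)@(9, 11): e=[10,1,51] → X
  covered (8 px):
    . . . . . . . . .
    . . . X . . . . .
    . . . X . . . . .
    . . X X X . . . .
    . . . X X . . . .
    . . . . X . . . .
    . . . . . . . . .
T2:
  2·area = 38
  edge (3, 8)→(2, 2): d=(-1,-6) top-left  bias=+0
  edge (2, 2)→(10, 12): d=(8,10) right/bottom  bias=-1
  edge (10, 12)→(3, 8): d=(-7,-4) top-left  bias=+0
    (1,2)@(3, 5): e=[3,14,21] → X
    (2,2)@(5, 5): e=[15,-6,29] → .
    (1,3)@(3, 7): e=[1,30,7] → X
    (2,3)@(5, 7): e=[13,10,15] → X
    (3,3)@(7, 7): e=[25,-10,23] → .
    (1,4)@(3, 9): e=[-1,46,-7] → .
    (2,4)@(5, 9): e=[11,26,1] → X
    (3,4)@(7, 9): e=[23,6,9] → X
    (4,4)@(9, 9): e=[35,-14,17] → .
    (2,5)@(5, 11): e=[9,42,-13] → .
    (3,5)@(7, 11): e=[21,22,-5] → .
    (4,5)@(9, 11): e=[33,2,3] → X
  covered (6 px):
    . . . . . . . . .
    . . . . . . . . .
    . X . . . . . . .
    . X X . . . . . .
    . . X X . . . . .
    . . . . X . . . .
    . . . . . . . . .

Z-buffer (winner per pixel, '.' = empty):
  . . . . . . . . .
  . . . 1 . . . . .
  . 2 . 1 . . . . .
  . 2 2 1 1 . . . .
  . . 2 2 1 . . . .
  . . 0 0 2 0 0 0 .
  . . . . . . . . .

Result: 0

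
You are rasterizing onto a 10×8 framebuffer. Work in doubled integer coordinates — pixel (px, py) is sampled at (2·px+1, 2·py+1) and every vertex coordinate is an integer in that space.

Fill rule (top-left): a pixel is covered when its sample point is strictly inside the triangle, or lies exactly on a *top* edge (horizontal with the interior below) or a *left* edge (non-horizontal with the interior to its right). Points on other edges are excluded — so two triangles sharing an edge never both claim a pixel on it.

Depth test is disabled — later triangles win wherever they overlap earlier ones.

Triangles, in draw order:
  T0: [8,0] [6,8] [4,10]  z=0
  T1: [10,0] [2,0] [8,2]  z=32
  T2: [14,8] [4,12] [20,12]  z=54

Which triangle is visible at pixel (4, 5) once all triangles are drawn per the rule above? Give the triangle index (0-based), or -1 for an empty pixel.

T0:
  2·area = 12
  edge (8, 0)→(6, 8): d=(-2,8) right/bottom  bias=-1
  edge (6, 8)→(4, 10): d=(-2,2) right/bottom  bias=-1
  edge (4, 10)→(8, 0): d=(4,-10) top-left  bias=+0
    (6,0)@(13, 1): e=[-42,0,54] → .  [on edge]
    (3,1)@(7, 3): e=[2,8,2] → X
    (4,1)@(9, 3): e=[-14,4,22] → .
    (5,1)@(11, 3): e=[-30,0,42] → .  [on edge]
    (3,2)@(7, 5): e=[-2,4,10] → .
    (4,2)@(9, 5): e=[-18,0,30] → .  [on edge]
    (3,3)@(7, 7): e=[-6,0,18] → .  [on edge]
    (2,4)@(5, 9): e=[6,0,6] → .  [on edge]
    (1,5)@(3, 11): e=[18,0,-6] → .  [on edge]
    (0,6)@(1, 13): e=[30,0,-18] → .  [on edge]
  covered (1 px):
    . . . . . . . . . .
    . . . X . . . . . .
    . . . . . . . . . .
    . . . . . . . . . .
    . . . . . . . . . .
    . . . . . . . . . .
    . . . . . . . . . .
    . . . . . . . . . .
T1:
  2·area = 16  (B↔C swapped to make it positive)
  edge (10, 0)→(8, 2): d=(-2,2) right/bottom  bias=-1
  edge (8, 2)→(2, 0): d=(-6,-2) top-left  bias=+0
  edge (2, 0)→(10, 0): d=(8,0) top-left  bias=+0
    (2,0)@(5, 1): e=[8,0,8] → X  [on edge]
    (3,0)@(7, 1): e=[4,4,8] → X
    (4,0)@(9, 1): e=[0,8,8] → .  [on edge]
    (2,1)@(5, 3): e=[4,-12,24] → .
    (3,1)@(7, 3): e=[0,-8,24] → .  [on edge]
    (5,1)@(11, 3): e=[-8,0,24] → .  [on edge]
    (2,2)@(5, 5): e=[0,-24,40] → .  [on edge]
    (8,2)@(17, 5): e=[-24,0,40] → .  [on edge]
    (1,3)@(3, 7): e=[0,-40,56] → .  [on edge]
    (0,4)@(1, 9): e=[0,-56,72] → .  [on edge]
  covered (2 px):
    . . X X . . . . . .
    . . . . . . . . . .
    . . . . . . . . . .
    . . . . . . . . . .
    . . . . . . . . . .
    . . . . . . . . . .
    . . . . . . . . . .
    . . . . . . . . . .
T2:
  2·area = 64  (B↔C swapped to make it positive)
  edge (14, 8)→(20, 12): d=(6,4) right/bottom  bias=-1
  edge (20, 12)→(4, 12): d=(-16,0) right/bottom  bias=-1
  edge (4, 12)→(14, 8): d=(10,-4) top-left  bias=+0
    (6,4)@(13, 9): e=[10,48,6] → X
    (7,4)@(15, 9): e=[2,48,14] → X
    (8,4)@(17, 9): e=[-6,48,22] → .
    (3,5)@(7, 11): e=[46,16,2] → X
    (4,5)@(9, 11): e=[38,16,10] → X
    (5,5)@(11, 11): e=[30,16,18] → X
    (8,5)@(17, 11): e=[6,16,42] → X
    (9,5)@(19, 11): e=[-2,16,50] → .
    (3,6)@(7, 13): e=[58,-16,22] → .
    (4,6)@(9, 13): e=[50,-16,30] → .
    (5,6)@(11, 13): e=[42,-16,38] → .
    (6,6)@(13, 13): e=[34,-16,46] → .
  covered (8 px):
    . . . . . . . . . .
    . . . . . . . . . .
    . . . . . . . . . .
    . . . . . . . . . .
    . . . . . . X X . .
    . . . X X X X X X .
    . . . . . . . . . .
    . . . . . . . . . .

Z-buffer (winner per pixel, '.' = empty):
  . . 1 1 . . . . . .
  . . . 0 . . . . . .
  . . . . . . . . . .
  . . . . . . . . . .
  . . . . . . 2 2 . .
  . . . 2 2 2 2 2 2 .
  . . . . . . . . . .
  . . . . . . . . . .

Final: 2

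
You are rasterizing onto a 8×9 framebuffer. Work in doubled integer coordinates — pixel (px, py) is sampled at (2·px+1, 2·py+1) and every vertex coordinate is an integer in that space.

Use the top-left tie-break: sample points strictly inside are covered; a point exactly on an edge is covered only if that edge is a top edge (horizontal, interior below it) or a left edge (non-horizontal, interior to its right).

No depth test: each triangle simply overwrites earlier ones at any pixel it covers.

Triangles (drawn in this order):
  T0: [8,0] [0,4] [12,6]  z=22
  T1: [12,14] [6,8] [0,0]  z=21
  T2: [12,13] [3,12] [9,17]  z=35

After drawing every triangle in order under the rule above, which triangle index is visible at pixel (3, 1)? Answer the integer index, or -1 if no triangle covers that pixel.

T0:
  2·area = 64  (B↔C swapped to make it positive)
  edge (8, 0)→(12, 6): d=(4,6) right/bottom  bias=-1
  edge (12, 6)→(0, 4): d=(-12,-2) top-left  bias=+0
  edge (0, 4)→(8, 0): d=(8,-4) top-left  bias=+0
    (3,0)@(7, 1): e=[10,50,4] → X
    (4,0)@(9, 1): e=[-2,54,12] → .
    (1,1)@(3, 3): e=[42,18,4] → X
    (2,1)@(5, 3): e=[30,22,12] → X
    (4,1)@(9, 3): e=[6,30,28] → X
    (5,1)@(11, 3): e=[-6,34,36] → .
    (1,2)@(3, 5): e=[50,-6,20] → .
    (2,2)@(5, 5): e=[38,-2,28] → .
    (3,2)@(7, 5): e=[26,2,36] → X
    (5,2)@(11, 5): e=[2,10,52] → X
    (6,2)@(13, 5): e=[-10,14,60] → .
    (3,3)@(7, 7): e=[34,-22,52] → .
  covered (8 px):
    . . . X . . . .
    . X X X X . . .
    . . . X X X . .
    . . . . . . . .
    . . . . . . . .
    . . . . . . . .
    . . . . . . . .
    . . . . . . . .
    . . . . . . . .
T1:
  2·area = 12
  edge (12, 14)→(6, 8): d=(-6,-6) top-left  bias=+0
  edge (6, 8)→(0, 0): d=(-6,-8) top-left  bias=+0
  edge (0, 0)→(12, 14): d=(12,14) right/bottom  bias=-1
    (0,1)@(1, 3): e=[0,-10,22] → .  [on edge]
    (1,2)@(3, 5): e=[0,-6,18] → .  [on edge]
    (2,3)@(5, 7): e=[0,-2,14] → .  [on edge]
    (3,4)@(7, 9): e=[0,2,10] → X  [on edge]
    (4,4)@(9, 9): e=[12,18,-18] → .
    (3,5)@(7, 11): e=[-12,-10,34] → .
    (4,5)@(9, 11): e=[0,6,6] → X  [on edge]
    (5,5)@(11, 11): e=[12,22,-22] → .
    (4,6)@(9, 13): e=[-12,-6,30] → .
    (5,6)@(11, 13): e=[0,10,2] → X  [on edge]
    (6,6)@(13, 13): e=[12,26,-26] → .
    (5,7)@(11, 15): e=[-12,-2,26] → .
    (6,7)@(13, 15): e=[0,14,-2] → .  [on edge]
    (7,8)@(15, 17): e=[0,18,-6] → .  [on edge]
  covered (3 px):
    . . . . . . . .
    . . . . . . . .
    . . . . . . . .
    . . . . . . . .
    . . . X . . . .
    . . . . X . . .
    . . . . . X . .
    . . . . . . . .
    . . . . . . . .
T2:
  2·area = 39  (B↔C swapped to make it positive)
  edge (12, 13)→(9, 17): d=(-3,4) right/bottom  bias=-1
  edge (9, 17)→(3, 12): d=(-6,-5) top-left  bias=+0
  edge (3, 12)→(12, 13): d=(9,1) right/bottom  bias=-1
    (7,4)@(15, 9): e=[0,78,-39] → .  [on edge]
    (2,6)@(5, 13): e=[28,4,7] → X
    (3,6)@(7, 13): e=[20,14,5] → X
    (4,6)@(9, 13): e=[12,24,3] → X
    (5,6)@(11, 13): e=[4,34,1] → X
    (6,6)@(13, 13): e=[-4,44,-1] → .
    (2,7)@(5, 15): e=[22,-8,25] → .
    (3,7)@(7, 15): e=[14,2,23] → X
    (5,7)@(11, 15): e=[-2,22,19] → .
    (3,8)@(7, 17): e=[8,-10,41] → .
    (4,8)@(9, 17): e=[0,0,39] → .  [on edge]
  covered (6 px):
    . . . . . . . .
    . . . . . . . .
    . . . . . . . .
    . . . . . . . .
    . . . . . . . .
    . . . . . . . .
    . . X X X X . .
    . . . X X . . .
    . . . . . . . .

Z-buffer (winner per pixel, '.' = empty):
  . . . 0 . . . .
  . 0 0 0 0 . . .
  . . . 0 0 0 . .
  . . . . . . . .
  . . . 1 . . . .
  . . . . 1 . . .
  . . 2 2 2 2 . .
  . . . 2 2 . . .
  . . . . . . . .

Answer: 0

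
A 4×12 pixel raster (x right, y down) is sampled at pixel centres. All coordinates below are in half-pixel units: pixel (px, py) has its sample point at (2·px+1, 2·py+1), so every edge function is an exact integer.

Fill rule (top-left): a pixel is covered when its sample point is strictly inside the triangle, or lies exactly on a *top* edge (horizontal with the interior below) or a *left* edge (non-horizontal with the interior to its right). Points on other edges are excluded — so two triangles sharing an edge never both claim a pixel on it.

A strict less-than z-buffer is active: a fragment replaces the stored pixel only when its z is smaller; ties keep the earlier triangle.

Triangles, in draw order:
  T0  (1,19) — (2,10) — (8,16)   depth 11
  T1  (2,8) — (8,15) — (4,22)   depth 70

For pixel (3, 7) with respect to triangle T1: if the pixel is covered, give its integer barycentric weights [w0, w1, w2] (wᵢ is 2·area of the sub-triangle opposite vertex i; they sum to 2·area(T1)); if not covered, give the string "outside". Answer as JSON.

T0:
  2·area = 60
  edge (1, 19)→(2, 10): d=(1,-9) top-left  bias=+0
  edge (2, 10)→(8, 16): d=(6,6) right/bottom  bias=-1
  edge (8, 16)→(1, 19): d=(-7,3) right/bottom  bias=-1
    (1,0)@(3, 1): e=[0,-60,120] → .  [on edge]
    (0,4)@(1, 9): e=[-10,0,70] → .  [on edge]
    (1,5)@(3, 11): e=[10,0,50] → .  [on edge]
    (1,6)@(3, 13): e=[12,12,36] → X
    (2,6)@(5, 13): e=[30,0,30] → .  [on edge]
    (1,7)@(3, 15): e=[14,24,22] → X
    (2,7)@(5, 15): e=[32,12,16] → X
    (3,7)@(7, 15): e=[50,0,10] → .  [on edge]
    (1,8)@(3, 17): e=[16,36,8] → X
    (3,8)@(7, 17): e=[52,12,-4] → .
    (0,9)@(1, 19): e=[0,60,0] → .  [on edge]
    (1,9)@(3, 19): e=[18,48,-6] → .
  covered (5 px):
    . . . .
    . . . .
    . . . .
    . . . .
    . . . .
    . . . .
    . X . .
    . X X .
    . X X .
    . . . .
    . . . .
    . . . .
T1:
  2·area = 70
  edge (2, 8)→(8, 15): d=(6,7) right/bottom  bias=-1
  edge (8, 15)→(4, 22): d=(-4,7) right/bottom  bias=-1
  edge (4, 22)→(2, 8): d=(-2,-14) top-left  bias=+0
    (0,0)@(1, 1): e=[-35,105,0] → .  [on edge]
    (1,5)@(3, 11): e=[11,51,8] → X
    (2,5)@(5, 11): e=[-3,37,36] → .
    (1,6)@(3, 13): e=[23,43,4] → X
    (2,6)@(5, 13): e=[9,29,32] → X
    (3,6)@(7, 13): e=[-5,15,60] → .
    (1,7)@(3, 15): e=[35,35,0] → X  [on edge]
    (3,7)@(7, 15): e=[7,7,56] → X
    (1,8)@(3, 17): e=[47,27,-4] → .
    (2,8)@(5, 17): e=[33,13,24] → X
    (3,8)@(7, 17): e=[19,-1,52] → .
    (2,9)@(5, 19): e=[45,5,20] → X
  covered (8 px):
    . . . .
    . . . .
    . . . .
    . . . .
    . . . .
    . X . .
    . X X .
    . X X X
    . . X .
    . . X .
    . . . .
    . . . .

Answer: [7,56,7]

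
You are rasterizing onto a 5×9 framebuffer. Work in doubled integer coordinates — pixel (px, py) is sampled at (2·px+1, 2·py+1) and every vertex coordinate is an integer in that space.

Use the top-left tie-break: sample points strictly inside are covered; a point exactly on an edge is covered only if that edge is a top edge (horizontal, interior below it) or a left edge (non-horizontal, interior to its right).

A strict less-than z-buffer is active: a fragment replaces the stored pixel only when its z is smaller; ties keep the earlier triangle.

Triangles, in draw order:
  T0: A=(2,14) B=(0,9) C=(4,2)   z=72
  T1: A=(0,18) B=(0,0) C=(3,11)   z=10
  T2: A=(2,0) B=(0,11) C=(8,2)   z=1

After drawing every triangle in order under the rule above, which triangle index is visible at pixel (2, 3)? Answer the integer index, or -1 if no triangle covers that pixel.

T0:
  2·area = 34
  edge (2, 14)→(0, 9): d=(-2,-5) top-left  bias=+0
  edge (0, 9)→(4, 2): d=(4,-7) top-left  bias=+0
  edge (4, 2)→(2, 14): d=(-2,12) right/bottom  bias=-1
    (1,2)@(3, 5): e=[23,5,6] → X
    (2,2)@(5, 5): e=[33,19,-18] → .
    (1,3)@(3, 7): e=[19,13,2] → X
    (2,3)@(5, 7): e=[29,27,-22] → .
    (0,4)@(1, 9): e=[5,7,22] → X
    (1,4)@(3, 9): e=[15,21,-2] → .
    (0,5)@(1, 11): e=[1,15,18] → X
    (1,5)@(3, 11): e=[11,29,-6] → .
    (0,6)@(1, 13): e=[-3,23,14] → .
  covered (4 px):
    . . . . .
    . . . . .
    . X . . .
    . X . . .
    X . . . .
    X . . . .
    . . . . .
    . . . . .
    . . . . .
T1:
  2·area = 54
  edge (0, 18)→(0, 0): d=(0,-18) top-left  bias=+0
  edge (0, 0)→(3, 11): d=(3,11) right/bottom  bias=-1
  edge (3, 11)→(0, 18): d=(-3,7) right/bottom  bias=-1
    (0,2)@(1, 5): e=[18,4,32] → X
    (1,2)@(3, 5): e=[54,-18,18] → .
    (0,3)@(1, 7): e=[18,10,26] → X
    (1,3)@(3, 7): e=[54,-12,12] → .
    (0,4)@(1, 9): e=[18,16,20] → X
    (1,4)@(3, 9): e=[54,-6,6] → .
    (0,5)@(1, 11): e=[18,22,14] → X
    (1,5)@(3, 11): e=[54,0,0] → .  [on edge]
    (0,6)@(1, 13): e=[18,28,8] → X
    (1,6)@(3, 13): e=[54,6,-6] → .
    (0,7)@(1, 15): e=[18,34,2] → X
    (1,7)@(3, 15): e=[54,12,-12] → .
  covered (6 px):
    . . . . .
    . . . . .
    X . . . .
    X . . . .
    X . . . .
    X . . . .
    X . . . .
    X . . . .
    . . . . .
T2:
  2·area = 70  (B↔C swapped to make it positive)
  edge (2, 0)→(8, 2): d=(6,2) right/bottom  bias=-1
  edge (8, 2)→(0, 11): d=(-8,9) right/bottom  bias=-1
  edge (0, 11)→(2, 0): d=(2,-11) top-left  bias=+0
    (1,0)@(3, 1): e=[4,53,13] → X
    (2,0)@(5, 1): e=[0,35,35] → .  [on edge]
    (1,1)@(3, 3): e=[16,37,17] → X
    (2,1)@(5, 3): e=[12,19,39] → X
    (3,1)@(7, 3): e=[8,1,61] → X
    (4,1)@(9, 3): e=[4,-17,83] → .
    (1,2)@(3, 5): e=[28,21,21] → X
    (3,2)@(7, 5): e=[20,-15,65] → .
    (0,3)@(1, 7): e=[44,23,3] → X
    (2,3)@(5, 7): e=[36,-13,47] → .
    (0,4)@(1, 9): e=[56,7,7] → X
    (1,4)@(3, 9): e=[52,-11,29] → .
  covered (9 px):
    . X . . .
    . X X X .
    . X X . .
    X X . . .
    X . . . .
    . . . . .
    . . . . .
    . . . . .
    . . . . .

Z-buffer (winner per pixel, '.' = empty):
  . 2 . . .
  . 2 2 2 .
  1 2 2 . .
  2 2 . . .
  2 . . . .
  1 . . . .
  1 . . . .
  1 . . . .
  . . . . .

Answer: -1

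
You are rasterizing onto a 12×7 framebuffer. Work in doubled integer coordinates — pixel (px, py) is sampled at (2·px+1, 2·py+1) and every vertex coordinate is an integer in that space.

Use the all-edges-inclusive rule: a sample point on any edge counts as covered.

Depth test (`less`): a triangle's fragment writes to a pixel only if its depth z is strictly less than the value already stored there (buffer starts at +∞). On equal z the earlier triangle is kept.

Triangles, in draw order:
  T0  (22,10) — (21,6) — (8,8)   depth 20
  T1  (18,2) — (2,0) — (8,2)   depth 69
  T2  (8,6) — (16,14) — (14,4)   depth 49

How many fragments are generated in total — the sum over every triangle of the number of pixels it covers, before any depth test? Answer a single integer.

T0:
  2·area = 54  (B↔C swapped to make it positive)
  edge (22, 10)→(8, 8): d=(-14,-2) inclusive
  edge (8, 8)→(21, 6): d=(13,-2) inclusive
  edge (21, 6)→(22, 10): d=(1,4) inclusive
    (0,3)@(1, 7): e=[0,-27,81] → ·  [on edge]
    (7,3)@(15, 7): e=[28,1,25] → █
    (8,3)@(17, 7): e=[32,5,17] → █
    (9,3)@(19, 7): e=[36,9,9] → █
    (10,3)@(21, 7): e=[40,13,1] → █
    (11,3)@(23, 7): e=[44,17,-7] → ·
    (7,4)@(15, 9): e=[0,27,27] → █  [on edge]
    (11,4)@(23, 9): e=[16,43,-5] → ·
    (7,5)@(15, 11): e=[-28,53,29] → ·
    (8,5)@(17, 11): e=[-24,57,21] → ·
    (9,5)@(19, 11): e=[-20,61,13] → ·
    (10,5)@(21, 11): e=[-16,65,5] → ·
  covered (8 px):
    · · · · · · · · · · · ·
    · · · · · · · · · · · ·
    · · · · · · · · · · · ·
    · · · · · · · █ █ █ █ ·
    · · · · · · · █ █ █ █ ·
    · · · · · · · · · · · ·
    · · · · · · · · · · · ·
T1:
  2·area = 20  (B↔C swapped to make it positive)
  edge (18, 2)→(8, 2): d=(-10,0) inclusive
  edge (8, 2)→(2, 0): d=(-6,-2) inclusive
  edge (2, 0)→(18, 2): d=(16,2) inclusive
    (2,0)@(5, 1): e=[10,0,10] → █  [on edge]
    (3,0)@(7, 1): e=[10,4,6] → █
    (4,0)@(9, 1): e=[10,8,2] → █
    (5,0)@(11, 1): e=[10,12,-2] → ·
    (2,1)@(5, 3): e=[-10,-12,42] → ·
    (3,1)@(7, 3): e=[-10,-8,38] → ·
    (4,1)@(9, 3): e=[-10,-4,34] → ·
    (5,1)@(11, 3): e=[-10,0,30] → ·  [on edge]
    (8,2)@(17, 5): e=[-30,0,50] → ·  [on edge]
    (11,3)@(23, 7): e=[-50,0,70] → ·  [on edge]
  covered (3 px):
    · · █ █ █ · · · · · · ·
    · · · · · · · · · · · ·
    · · · · · · · · · · · ·
    · · · · · · · · · · · ·
    · · · · · · · · · · · ·
    · · · · · · · · · · · ·
    · · · · · · · · · · · ·
T2:
  2·area = 64  (B↔C swapped to make it positive)
  edge (8, 6)→(14, 4): d=(6,-2) inclusive
  edge (14, 4)→(16, 14): d=(2,10) inclusive
  edge (16, 14)→(8, 6): d=(-8,-8) inclusive
    (1,0)@(3, 1): e=[-40,104,0] → ·  [on edge]
    (11,0)@(23, 1): e=[0,-96,160] → ·  [on edge]
    (2,1)@(5, 3): e=[-24,88,0] → ·  [on edge]
    (8,1)@(17, 3): e=[0,-32,96] → ·  [on edge]
    (3,2)@(7, 5): e=[-8,72,0] → ·  [on edge]
    (5,2)@(11, 5): e=[0,32,32] → █  [on edge]
    (6,2)@(13, 5): e=[4,12,48] → █
    (7,2)@(15, 5): e=[8,-8,64] → ·
    (2,3)@(5, 7): e=[0,96,-32] → ·  [on edge]
    (4,3)@(9, 7): e=[8,56,0] → █  [on edge]
    (7,3)@(15, 7): e=[20,-4,48] → ·
    (4,4)@(9, 9): e=[20,60,-16] → ·
    (5,4)@(11, 9): e=[24,40,0] → █  [on edge]
    (7,4)@(15, 9): e=[32,0,32] → █  [on edge]
    (6,5)@(13, 11): e=[40,24,0] → █  [on edge]
    (7,6)@(15, 13): e=[56,8,0] → █  [on edge]
  covered (11 px):
    · · · · · · · · · · · ·
    · · · · · · · · · · · ·
    · · · · · █ █ · · · · ·
    · · · · █ █ █ · · · · ·
    · · · · · █ █ █ · · · ·
    · · · · · · █ █ · · · ·
    · · · · · · · █ · · · ·

Answer: 22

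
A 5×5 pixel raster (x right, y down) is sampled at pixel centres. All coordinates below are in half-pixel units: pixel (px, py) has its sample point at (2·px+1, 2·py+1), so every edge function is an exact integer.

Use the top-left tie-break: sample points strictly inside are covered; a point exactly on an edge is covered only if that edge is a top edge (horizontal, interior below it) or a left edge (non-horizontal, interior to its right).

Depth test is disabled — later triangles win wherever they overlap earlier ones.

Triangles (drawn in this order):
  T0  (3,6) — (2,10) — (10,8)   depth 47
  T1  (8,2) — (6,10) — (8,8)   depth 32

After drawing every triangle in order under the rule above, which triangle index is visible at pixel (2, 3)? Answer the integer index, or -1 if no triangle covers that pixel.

T0:
  2·area = 30  (B↔C swapped to make it positive)
  edge (3, 6)→(10, 8): d=(7,2) right/bottom  bias=-1
  edge (10, 8)→(2, 10): d=(-8,2) right/bottom  bias=-1
  edge (2, 10)→(3, 6): d=(1,-4) top-left  bias=+0
    (1,3)@(3, 7): e=[7,22,1] → #
    (2,3)@(5, 7): e=[3,18,9] → #
    (3,3)@(7, 7): e=[-1,14,17] → ·
    (1,4)@(3, 9): e=[21,6,3] → #
    (3,4)@(7, 9): e=[13,-2,19] → ·
  covered (4 px):
    · · · · ·
    · · · · ·
    · · · · ·
    · # # · ·
    · # # · ·
T1:
  2·area = 12  (B↔C swapped to make it positive)
  edge (8, 2)→(8, 8): d=(0,6) right/bottom  bias=-1
  edge (8, 8)→(6, 10): d=(-2,2) right/bottom  bias=-1
  edge (6, 10)→(8, 2): d=(2,-8) top-left  bias=+0
    (3,3)@(7, 7): e=[6,4,2] → #
    (4,3)@(9, 7): e=[-6,0,18] → ·  [on edge]
    (3,4)@(7, 9): e=[6,0,6] → ·  [on edge]
  covered (1 px):
    · · · · ·
    · · · · ·
    · · · · ·
    · · · # ·
    · · · · ·

Z-buffer (winner per pixel, '.' = empty):
  . . . . .
  . . . . .
  . . . . .
  . 0 0 1 .
  . 0 0 . .

Final: 0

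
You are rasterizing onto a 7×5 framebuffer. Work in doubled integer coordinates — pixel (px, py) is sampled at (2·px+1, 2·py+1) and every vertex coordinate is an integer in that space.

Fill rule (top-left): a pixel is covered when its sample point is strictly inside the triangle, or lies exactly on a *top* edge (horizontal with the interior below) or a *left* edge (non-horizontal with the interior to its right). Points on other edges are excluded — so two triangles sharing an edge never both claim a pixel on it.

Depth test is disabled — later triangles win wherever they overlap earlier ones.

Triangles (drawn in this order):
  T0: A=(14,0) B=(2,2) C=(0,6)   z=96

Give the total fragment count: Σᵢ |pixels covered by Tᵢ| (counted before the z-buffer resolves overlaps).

T0:
  2·area = 44  (B↔C swapped to make it positive)
  edge (14, 0)→(0, 6): d=(-14,6) right/bottom  bias=-1
  edge (0, 6)→(2, 2): d=(2,-4) top-left  bias=+0
  edge (2, 2)→(14, 0): d=(12,-2) top-left  bias=+0
    (4,0)@(9, 1): e=[16,26,2] → X
    (5,0)@(11, 1): e=[4,34,6] → X
    (6,0)@(13, 1): e=[-8,42,10] → .
    (1,1)@(3, 3): e=[24,6,14] → X
    (2,1)@(5, 3): e=[12,14,18] → X
    (3,1)@(7, 3): e=[0,22,22] → .  [on edge]
    (4,1)@(9, 3): e=[-12,30,26] → .
    (5,1)@(11, 3): e=[-24,38,30] → .
    (0,2)@(1, 5): e=[8,2,34] → X
    (1,2)@(3, 5): e=[-4,10,38] → .
    (2,2)@(5, 5): e=[-16,18,42] → .
    (0,3)@(1, 7): e=[-20,6,58] → .
  covered (5 px):
    . . . . X X .
    . X X . . . .
    X . . . . . .
    . . . . . . .
    . . . . . . .

Answer: 5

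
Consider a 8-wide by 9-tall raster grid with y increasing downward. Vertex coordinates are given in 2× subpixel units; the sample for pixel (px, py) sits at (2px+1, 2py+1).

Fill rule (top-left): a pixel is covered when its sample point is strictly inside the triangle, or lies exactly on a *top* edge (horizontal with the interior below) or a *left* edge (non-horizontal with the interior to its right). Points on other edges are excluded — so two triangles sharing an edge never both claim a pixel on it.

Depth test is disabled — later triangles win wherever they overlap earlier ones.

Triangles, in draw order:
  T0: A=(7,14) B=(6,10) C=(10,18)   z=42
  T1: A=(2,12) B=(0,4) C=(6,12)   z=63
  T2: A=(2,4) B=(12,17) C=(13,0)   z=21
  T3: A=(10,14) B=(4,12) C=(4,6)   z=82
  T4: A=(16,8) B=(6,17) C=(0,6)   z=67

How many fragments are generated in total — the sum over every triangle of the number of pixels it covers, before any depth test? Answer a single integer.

T0:
  2·area = 8
  edge (7, 14)→(6, 10): d=(-1,-4) top-left  bias=+0
  edge (6, 10)→(10, 18): d=(4,8) right/bottom  bias=-1
  edge (10, 18)→(7, 14): d=(-3,-4) top-left  bias=+0
    (3,6)@(7, 13): e=[1,4,3] → X
    (4,6)@(9, 13): e=[9,-12,11] → .
    (3,7)@(7, 15): e=[-1,12,-3] → .
  covered (1 px):
    . . . . . . . .
    . . . . . . . .
    . . . . . . . .
    . . . . . . . .
    . . . . . . . .
    . . . . . . . .
    . . . X . . . .
    . . . . . . . .
    . . . . . . . .
T1:
  2·area = 32
  edge (2, 12)→(0, 4): d=(-2,-8) top-left  bias=+0
  edge (0, 4)→(6, 12): d=(6,8) right/bottom  bias=-1
  edge (6, 12)→(2, 12): d=(-4,0) right/bottom  bias=-1
    (0,3)@(1, 7): e=[2,10,20] → X
    (1,3)@(3, 7): e=[18,-6,20] → .
    (0,4)@(1, 9): e=[-2,22,12] → .
    (1,4)@(3, 9): e=[14,6,12] → X
    (2,4)@(5, 9): e=[30,-10,12] → .
    (1,5)@(3, 11): e=[10,18,4] → X
    (2,5)@(5, 11): e=[26,2,4] → X
    (3,5)@(7, 11): e=[42,-14,4] → .
    (1,6)@(3, 13): e=[6,30,-4] → .
    (2,6)@(5, 13): e=[22,14,-4] → .
  covered (4 px):
    . . . . . . . .
    . . . . . . . .
    . . . . . . . .
    X . . . . . . .
    . X . . . . . .
    . X X . . . . .
    . . . . . . . .
    . . . . . . . .
    . . . . . . . .
T2:
  2·area = 183  (B↔C swapped to make it positive)
  edge (2, 4)→(13, 0): d=(11,-4) top-left  bias=+0
  edge (13, 0)→(12, 17): d=(-1,17) right/bottom  bias=-1
  edge (12, 17)→(2, 4): d=(-10,-13) top-left  bias=+0
    (5,0)@(11, 1): e=[3,33,147] → X
    (6,0)@(13, 1): e=[11,-1,173] → .
    (2,1)@(5, 3): e=[1,133,49] → X
    (3,1)@(7, 3): e=[9,99,75] → X
    (4,1)@(9, 3): e=[17,65,101] → X
    (6,1)@(13, 3): e=[33,-3,153] → .
    (1,2)@(3, 5): e=[15,165,3] → X
    (6,2)@(13, 5): e=[55,-5,133] → .
    (1,3)@(3, 7): e=[37,163,-17] → .
    (2,3)@(5, 7): e=[45,129,9] → X
    (6,3)@(13, 7): e=[77,-7,113] → .
    (2,4)@(5, 9): e=[67,127,-11] → .
  covered (22 px):
    . . . . . X . .
    . . X X X X . .
    . X X X X X . .
    . . X X X X . .
    . . . X X X . .
    . . . . X X . .
    . . . . X X . .
    . . . . . X . .
    . . . . . . . .
T3:
  2·area = 36
  edge (10, 14)→(4, 12): d=(-6,-2) top-left  bias=+0
  edge (4, 12)→(4, 6): d=(0,-6) top-left  bias=+0
  edge (4, 6)→(10, 14): d=(6,8) right/bottom  bias=-1
    (2,4)@(5, 9): e=[20,6,10] → X
    (3,4)@(7, 9): e=[24,18,-6] → .
    (0,5)@(1, 11): e=[0,-18,54] → .  [on edge]
    (2,5)@(5, 11): e=[8,6,22] → X
    (3,5)@(7, 11): e=[12,18,6] → X
    (4,5)@(9, 11): e=[16,30,-10] → .
    (2,6)@(5, 13): e=[-4,6,34] → .
    (3,6)@(7, 13): e=[0,18,18] → X  [on edge]
    (4,6)@(9, 13): e=[4,30,2] → X
    (5,6)@(11, 13): e=[8,42,-14] → .
    (3,7)@(7, 15): e=[-12,18,30] → .
    (4,7)@(9, 15): e=[-8,30,14] → .
    (6,7)@(13, 15): e=[0,54,-18] → .  [on edge]
  covered (5 px):
    . . . . . . . .
    . . . . . . . .
    . . . . . . . .
    . . . . . . . .
    . . X . . . . .
    . . X X . . . .
    . . . X X . . .
    . . . . . . . .
    . . . . . . . .
T4:
  2·area = 164
  edge (16, 8)→(6, 17): d=(-10,9) right/bottom  bias=-1
  edge (6, 17)→(0, 6): d=(-6,-11) top-left  bias=+0
  edge (0, 6)→(16, 8): d=(16,2) right/bottom  bias=-1
    (0,3)@(1, 7): e=[145,5,14] → X
    (1,3)@(3, 7): e=[127,27,10] → X
    (2,3)@(5, 7): e=[109,49,6] → X
    (3,3)@(7, 7): e=[91,71,2] → X
    (4,3)@(9, 7): e=[73,93,-2] → .
    (0,4)@(1, 9): e=[125,-7,46] → .
    (1,4)@(3, 9): e=[107,15,42] → X
    (4,4)@(9, 9): e=[53,81,30] → X
    (5,4)@(11, 9): e=[35,103,26] → X
    (6,4)@(13, 9): e=[17,125,22] → X
    (7,4)@(15, 9): e=[-1,147,18] → .
    (1,5)@(3, 11): e=[87,3,74] → X
  covered (20 px):
    . . . . . . . .
    . . . . . . . .
    . . . . . . . .
    X X X X . . . .
    . X X X X X X .
    . X X X X X . .
    . . X X X . . .
    . . X X . . . .
    . . . . . . . .

Result: 52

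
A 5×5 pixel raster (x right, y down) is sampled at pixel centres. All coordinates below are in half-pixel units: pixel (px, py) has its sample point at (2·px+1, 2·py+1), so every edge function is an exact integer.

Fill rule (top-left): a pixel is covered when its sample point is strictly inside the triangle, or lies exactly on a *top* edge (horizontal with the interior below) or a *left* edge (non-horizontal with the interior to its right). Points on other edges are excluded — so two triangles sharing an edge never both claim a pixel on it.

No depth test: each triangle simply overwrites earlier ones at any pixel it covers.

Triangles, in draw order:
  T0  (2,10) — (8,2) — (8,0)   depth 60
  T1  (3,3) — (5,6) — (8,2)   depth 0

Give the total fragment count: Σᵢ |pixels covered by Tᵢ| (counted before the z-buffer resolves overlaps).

T0:
  2·area = 12  (B↔C swapped to make it positive)
  edge (2, 10)→(8, 0): d=(6,-10) top-left  bias=+0
  edge (8, 0)→(8, 2): d=(0,2) right/bottom  bias=-1
  edge (8, 2)→(2, 10): d=(-6,8) right/bottom  bias=-1
    (3,1)@(7, 3): e=[8,2,2] → █
    (4,1)@(9, 3): e=[28,-2,-14] → ·
    (2,2)@(5, 5): e=[0,6,6] → █  [on edge]
    (3,2)@(7, 5): e=[20,2,-10] → ·
    (2,3)@(5, 7): e=[12,6,-6] → ·
  covered (2 px):
    · · · · ·
    · · · █ ·
    · · █ · ·
    · · · · ·
    · · · · ·
T1:
  2·area = 17  (B↔C swapped to make it positive)
  edge (3, 3)→(8, 2): d=(5,-1) top-left  bias=+0
  edge (8, 2)→(5, 6): d=(-3,4) right/bottom  bias=-1
  edge (5, 6)→(3, 3): d=(-2,-3) top-left  bias=+0
    (1,1)@(3, 3): e=[0,17,0] → █  [on edge]
    (2,1)@(5, 3): e=[2,9,6] → █
    (3,1)@(7, 3): e=[4,1,12] → █
    (4,1)@(9, 3): e=[6,-7,18] → ·
    (1,2)@(3, 5): e=[10,11,-4] → ·
    (2,2)@(5, 5): e=[12,3,2] → █
    (3,2)@(7, 5): e=[14,-5,8] → ·
    (2,3)@(5, 7): e=[22,-3,-2] → ·
    (3,4)@(7, 9): e=[34,-17,0] → ·  [on edge]
  covered (4 px):
    · · · · ·
    · █ █ █ ·
    · · █ · ·
    · · · · ·
    · · · · ·

Final: 6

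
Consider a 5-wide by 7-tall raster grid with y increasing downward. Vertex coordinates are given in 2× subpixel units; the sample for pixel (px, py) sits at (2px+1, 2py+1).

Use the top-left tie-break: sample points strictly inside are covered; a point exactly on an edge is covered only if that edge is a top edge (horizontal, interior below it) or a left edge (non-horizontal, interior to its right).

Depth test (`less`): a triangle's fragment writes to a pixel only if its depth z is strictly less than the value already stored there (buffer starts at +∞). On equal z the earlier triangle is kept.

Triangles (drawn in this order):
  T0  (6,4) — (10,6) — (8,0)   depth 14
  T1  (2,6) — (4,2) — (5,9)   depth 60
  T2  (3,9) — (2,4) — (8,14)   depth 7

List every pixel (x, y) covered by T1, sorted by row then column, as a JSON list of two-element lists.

T0:
  2·area = 20  (B↔C swapped to make it positive)
  edge (6, 4)→(8, 0): d=(2,-4) top-left  bias=+0
  edge (8, 0)→(10, 6): d=(2,6) right/bottom  bias=-1
  edge (10, 6)→(6, 4): d=(-4,-2) top-left  bias=+0
    (3,1)@(7, 3): e=[2,12,6] → X
    (4,1)@(9, 3): e=[10,0,10] → .  [on edge]
    (3,2)@(7, 5): e=[6,16,-2] → .
    (4,2)@(9, 5): e=[14,4,2] → X
    (4,3)@(9, 7): e=[18,8,-6] → .
  covered (2 px):
    . . . . .
    . . . X .
    . . . . X
    . . . . .
    . . . . .
    . . . . .
    . . . . .
T1:
  2·area = 18
  edge (2, 6)→(4, 2): d=(2,-4) top-left  bias=+0
  edge (4, 2)→(5, 9): d=(1,7) right/bottom  bias=-1
  edge (5, 9)→(2, 6): d=(-3,-3) top-left  bias=+0
    (0,2)@(1, 5): e=[-6,24,0] → .  [on edge]
    (1,2)@(3, 5): e=[2,10,6] → X
    (2,2)@(5, 5): e=[10,-4,12] → .
    (1,3)@(3, 7): e=[6,12,0] → X  [on edge]
    (2,3)@(5, 7): e=[14,-2,6] → .
    (1,4)@(3, 9): e=[10,14,-6] → .
    (2,4)@(5, 9): e=[18,0,0] → .  [on edge]
    (3,5)@(7, 11): e=[30,-12,0] → .  [on edge]
    (4,6)@(9, 13): e=[42,-24,0] → .  [on edge]
  covered (2 px):
    . . . . .
    . . . . .
    . X . . .
    . X . . .
    . . . . .
    . . . . .
    . . . . .
T2:
  2·area = 20
  edge (3, 9)→(2, 4): d=(-1,-5) top-left  bias=+0
  edge (2, 4)→(8, 14): d=(6,10) right/bottom  bias=-1
  edge (8, 14)→(3, 9): d=(-5,-5) top-left  bias=+0
    (0,3)@(1, 7): e=[-8,28,0] → .  [on edge]
    (1,3)@(3, 7): e=[2,8,10] → X
    (2,3)@(5, 7): e=[12,-12,20] → .
    (1,4)@(3, 9): e=[0,20,0] → X  [on edge]
    (2,4)@(5, 9): e=[10,0,10] → .  [on edge]
    (1,5)@(3, 11): e=[-2,32,-10] → .
    (2,5)@(5, 11): e=[8,12,0] → X  [on edge]
    (3,5)@(7, 11): e=[18,-8,10] → .
    (2,6)@(5, 13): e=[6,24,-10] → .
    (3,6)@(7, 13): e=[16,4,0] → X  [on edge]
    (4,6)@(9, 13): e=[26,-16,10] → .
  covered (4 px):
    . . . . .
    . . . . .
    . . . . .
    . X . . .
    . X . . .
    . . X . .
    . . . X .

Result: [[1,2],[1,3]]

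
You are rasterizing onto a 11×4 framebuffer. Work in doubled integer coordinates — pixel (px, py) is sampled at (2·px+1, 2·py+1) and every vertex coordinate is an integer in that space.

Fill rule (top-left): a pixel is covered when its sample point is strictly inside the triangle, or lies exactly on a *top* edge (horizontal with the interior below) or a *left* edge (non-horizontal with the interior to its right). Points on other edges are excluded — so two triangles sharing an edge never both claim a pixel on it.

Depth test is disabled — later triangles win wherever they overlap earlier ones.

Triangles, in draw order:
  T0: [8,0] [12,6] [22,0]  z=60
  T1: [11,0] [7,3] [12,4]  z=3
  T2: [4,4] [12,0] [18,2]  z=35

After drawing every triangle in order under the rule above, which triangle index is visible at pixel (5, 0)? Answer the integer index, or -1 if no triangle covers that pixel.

T0:
  2·area = 84  (B↔C swapped to make it positive)
  edge (8, 0)→(22, 0): d=(14,0) top-left  bias=+0
  edge (22, 0)→(12, 6): d=(-10,6) right/bottom  bias=-1
  edge (12, 6)→(8, 0): d=(-4,-6) top-left  bias=+0
    (4,0)@(9, 1): e=[14,68,2] → #
    (5,0)@(11, 1): e=[14,56,14] → #
    (6,0)@(13, 1): e=[14,44,26] → #
    (7,0)@(15, 1): e=[14,32,38] → #
    (8,0)@(17, 1): e=[14,20,50] → #
    (9,0)@(19, 1): e=[14,8,62] → #
    (10,0)@(21, 1): e=[14,-4,74] → ·
    (4,1)@(9, 3): e=[42,48,-6] → ·
    (5,1)@(11, 3): e=[42,36,6] → #
    (8,1)@(17, 3): e=[42,0,42] → ·  [on edge]
    (9,1)@(19, 3): e=[42,-12,54] → ·
    (5,2)@(11, 5): e=[70,16,-2] → ·
  covered (10 px):
    · · · · # # # # # # ·
    · · · · · # # # · · ·
    · · · · · · # · · · ·
    · · · · · · · · · · ·
T1:
  2·area = 19  (B↔C swapped to make it positive)
  edge (11, 0)→(12, 4): d=(1,4) right/bottom  bias=-1
  edge (12, 4)→(7, 3): d=(-5,-1) top-left  bias=+0
  edge (7, 3)→(11, 0): d=(4,-3) top-left  bias=+0
    (5,0)@(11, 1): e=[1,14,4] → #
    (6,0)@(13, 1): e=[-7,16,10] → ·
    (3,1)@(7, 3): e=[19,0,0] → #  [on edge]
    (4,1)@(9, 3): e=[11,2,6] → #
    (6,1)@(13, 3): e=[-5,6,18] → ·
    (3,2)@(7, 5): e=[21,-10,8] → ·
    (4,2)@(9, 5): e=[13,-8,14] → ·
    (5,2)@(11, 5): e=[5,-6,20] → ·
    (8,2)@(17, 5): e=[-19,0,38] → ·  [on edge]
  covered (4 px):
    · · · · · # · · · · ·
    · · · # # # · · · · ·
    · · · · · · · · · · ·
    · · · · · · · · · · ·
T2:
  2·area = 40
  edge (4, 4)→(12, 0): d=(8,-4) top-left  bias=+0
  edge (12, 0)→(18, 2): d=(6,2) right/bottom  bias=-1
  edge (18, 2)→(4, 4): d=(-14,2) right/bottom  bias=-1
    (5,0)@(11, 1): e=[4,8,28] → #
    (6,0)@(13, 1): e=[12,4,24] → #
    (7,0)@(15, 1): e=[20,0,20] → ·  [on edge]
    (3,1)@(7, 3): e=[4,28,8] → #
    (4,1)@(9, 3): e=[12,24,4] → #
    (5,1)@(11, 3): e=[20,20,0] → ·  [on edge]
    (6,1)@(13, 3): e=[28,16,-4] → ·
    (10,1)@(21, 3): e=[60,0,-20] → ·  [on edge]
    (3,2)@(7, 5): e=[20,40,-20] → ·
    (4,2)@(9, 5): e=[28,36,-24] → ·
  covered (4 px):
    · · · · · # # · · · ·
    · · · # # · · · · · ·
    · · · · · · · · · · ·
    · · · · · · · · · · ·

Z-buffer (winner per pixel, '.' = empty):
  . . . . 0 2 2 0 0 0 .
  . . . 2 2 1 0 0 . . .
  . . . . . . 0 . . . .
  . . . . . . . . . . .

Answer: 2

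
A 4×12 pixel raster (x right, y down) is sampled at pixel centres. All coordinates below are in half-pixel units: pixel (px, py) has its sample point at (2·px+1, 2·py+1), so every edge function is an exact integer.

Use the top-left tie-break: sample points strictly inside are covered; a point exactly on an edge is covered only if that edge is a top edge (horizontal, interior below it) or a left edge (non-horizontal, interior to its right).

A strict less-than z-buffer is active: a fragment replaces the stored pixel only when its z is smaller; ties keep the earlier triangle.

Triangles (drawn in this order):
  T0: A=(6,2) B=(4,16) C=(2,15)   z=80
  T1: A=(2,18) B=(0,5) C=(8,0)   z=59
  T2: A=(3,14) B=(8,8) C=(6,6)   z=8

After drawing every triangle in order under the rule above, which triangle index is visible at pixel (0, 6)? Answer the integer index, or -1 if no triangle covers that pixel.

T0:
  2·area = 30
  edge (6, 2)→(4, 16): d=(-2,14) right/bottom  bias=-1
  edge (4, 16)→(2, 15): d=(-2,-1) top-left  bias=+0
  edge (2, 15)→(6, 2): d=(4,-13) top-left  bias=+0
    (2,3)@(5, 7): e=[4,19,7] → X
    (3,3)@(7, 7): e=[-24,21,33] → .
    (2,4)@(5, 9): e=[0,15,15] → .  [on edge]
    (1,6)@(3, 13): e=[20,5,5] → X
    (2,6)@(5, 13): e=[-8,7,31] → .
    (1,7)@(3, 15): e=[16,1,13] → X
    (2,7)@(5, 15): e=[-12,3,39] → .
    (1,8)@(3, 17): e=[12,-3,21] → .
    (1,11)@(3, 23): e=[0,-15,45] → .  [on edge]
  covered (3 px):
    . . . .
    . . . .
    . . . .
    . . X .
    . . . .
    . . . .
    . X . .
    . X . .
    . . . .
    . . . .
    . . . .
    . . . .
T1:
  2·area = 114
  edge (2, 18)→(0, 5): d=(-2,-13) top-left  bias=+0
  edge (0, 5)→(8, 0): d=(8,-5) top-left  bias=+0
  edge (8, 0)→(2, 18): d=(-6,18) right/bottom  bias=-1
    (3,0)@(7, 1): e=[99,3,12] → X
    (2,1)@(5, 3): e=[69,9,36] → X
    (3,1)@(7, 3): e=[95,19,0] → .  [on edge]
    (0,2)@(1, 5): e=[13,5,96] → X
    (1,2)@(3, 5): e=[39,15,60] → X
    (3,2)@(7, 5): e=[91,35,-12] → .
    (0,3)@(1, 7): e=[9,21,84] → X
    (3,3)@(7, 7): e=[87,51,-24] → .
    (0,4)@(1, 9): e=[5,37,72] → X
    (2,4)@(5, 9): e=[57,57,0] → .  [on edge]
    (0,5)@(1, 11): e=[1,53,60] → X
    (2,5)@(5, 11): e=[53,73,-12] → .
    (1,7)@(3, 15): e=[19,95,0] → .  [on edge]
    (0,10)@(1, 21): e=[-19,133,0] → .  [on edge]
  covered (13 px):
    . . . X
    . . X .
    X X X .
    X X X .
    X X . .
    X X . .
    . X . .
    . . . .
    . . . .
    . . . .
    . . . .
    . . . .
T2:
  2·area = 22  (B↔C swapped to make it positive)
  edge (3, 14)→(6, 6): d=(3,-8) top-left  bias=+0
  edge (6, 6)→(8, 8): d=(2,2) right/bottom  bias=-1
  edge (8, 8)→(3, 14): d=(-5,6) right/bottom  bias=-1
    (0,0)@(1, 1): e=[-55,0,77] → .  [on edge]
    (1,1)@(3, 3): e=[-33,0,55] → .  [on edge]
    (2,2)@(5, 5): e=[-11,0,33] → .  [on edge]
    (3,3)@(7, 7): e=[11,0,11] → .  [on edge]
    (2,4)@(5, 9): e=[1,8,13] → X
    (3,4)@(7, 9): e=[17,4,1] → X
    (2,5)@(5, 11): e=[7,12,3] → X
    (3,5)@(7, 11): e=[23,8,-9] → .
    (2,6)@(5, 13): e=[13,16,-7] → .
  covered (3 px):
    . . . .
    . . . .
    . . . .
    . . . .
    . . X X
    . . X .
    . . . .
    . . . .
    . . . .
    . . . .
    . . . .
    . . . .

Z-buffer (winner per pixel, '.' = empty):
  . . . 1
  . . 1 .
  1 1 1 .
  1 1 1 .
  1 1 2 2
  1 1 2 .
  . 1 . .
  . 0 . .
  . . . .
  . . . .
  . . . .
  . . . .

Final: -1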